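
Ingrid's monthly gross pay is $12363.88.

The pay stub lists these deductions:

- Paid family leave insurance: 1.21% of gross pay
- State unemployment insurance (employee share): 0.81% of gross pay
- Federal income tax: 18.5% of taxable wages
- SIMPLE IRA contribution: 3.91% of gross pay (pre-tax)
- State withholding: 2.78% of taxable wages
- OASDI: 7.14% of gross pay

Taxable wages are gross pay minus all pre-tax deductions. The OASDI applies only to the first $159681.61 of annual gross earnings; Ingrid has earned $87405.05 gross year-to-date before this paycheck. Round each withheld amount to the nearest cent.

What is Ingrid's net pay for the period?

SIMPLE IRA contribution: $12363.88 × 0.0391 = $483.43
Taxable wages = $12363.88 − $483.43 = $11880.45
State withholding: $11880.45 × 0.0278 = $330.28
Federal income tax: $11880.45 × 0.185 = $2197.88
State unemployment insurance (employee share): $12363.88 × 0.0081 = $100.15
Paid family leave insurance: $12363.88 × 0.0121 = $149.60
OASDI: cap not yet reached, full $12363.88 is subject → $12363.88 × 0.0714 = $882.78
Total deductions = $483.43 + $330.28 + $2197.88 + $100.15 + $149.60 + $882.78 = $4144.12
Net pay = $12363.88 − $4144.12 = $8219.76

$8219.76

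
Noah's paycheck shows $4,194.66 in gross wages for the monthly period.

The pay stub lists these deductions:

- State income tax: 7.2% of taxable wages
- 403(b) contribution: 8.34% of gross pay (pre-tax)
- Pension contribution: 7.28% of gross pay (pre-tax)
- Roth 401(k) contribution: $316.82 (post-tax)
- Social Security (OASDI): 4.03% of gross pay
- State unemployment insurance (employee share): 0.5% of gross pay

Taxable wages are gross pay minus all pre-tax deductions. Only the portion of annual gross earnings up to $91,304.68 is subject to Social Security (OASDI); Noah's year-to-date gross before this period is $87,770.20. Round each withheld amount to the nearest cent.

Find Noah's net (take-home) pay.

Pension contribution: $4,194.66 × 0.0728 = $305.37
403(b) contribution: $4,194.66 × 0.0834 = $349.83
Pre-tax total = $305.37 + $349.83 = $655.20
Taxable wages = $4,194.66 − $655.20 = $3,539.46
State income tax: $3,539.46 × 0.072 = $254.84
State unemployment insurance (employee share): $4,194.66 × 0.005 = $20.97
Social Security (OASDI): only $91,304.68 − $87,770.20 = $3,534.48 of this check is subject → $3,534.48 × 0.0403 = $142.44
Roth 401(k) contribution: $316.82
Total deductions = $305.37 + $349.83 + $254.84 + $20.97 + $142.44 + $316.82 = $1,390.27
Net pay = $4,194.66 − $1,390.27 = $2,804.39

$2,804.39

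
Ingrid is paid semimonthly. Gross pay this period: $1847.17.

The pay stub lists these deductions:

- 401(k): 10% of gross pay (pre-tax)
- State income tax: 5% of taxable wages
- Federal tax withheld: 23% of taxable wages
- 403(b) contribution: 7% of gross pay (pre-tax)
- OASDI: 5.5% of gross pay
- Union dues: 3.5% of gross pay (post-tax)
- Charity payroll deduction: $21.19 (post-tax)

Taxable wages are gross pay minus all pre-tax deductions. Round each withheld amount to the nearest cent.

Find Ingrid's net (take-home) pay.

$916.44

403(b) contribution: $1847.17 × 0.07 = $129.30
401(k): $1847.17 × 0.1 = $184.72
Pre-tax total = $129.30 + $184.72 = $314.02
Taxable wages = $1847.17 − $314.02 = $1533.15
Federal tax withheld: $1533.15 × 0.23 = $352.62
State income tax: $1533.15 × 0.05 = $76.66
OASDI: $1847.17 × 0.055 = $101.59
Union dues: $1847.17 × 0.035 = $64.65
Charity payroll deduction: $21.19
Total deductions = $129.30 + $184.72 + $352.62 + $76.66 + $101.59 + $64.65 + $21.19 = $930.73
Net pay = $1847.17 − $930.73 = $916.44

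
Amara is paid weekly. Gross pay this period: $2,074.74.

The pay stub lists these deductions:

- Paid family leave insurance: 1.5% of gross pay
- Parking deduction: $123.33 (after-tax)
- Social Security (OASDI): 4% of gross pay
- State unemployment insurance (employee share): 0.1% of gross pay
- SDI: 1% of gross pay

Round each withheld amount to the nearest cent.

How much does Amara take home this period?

State unemployment insurance (employee share): $2,074.74 × 0.001 = $2.07
Paid family leave insurance: $2,074.74 × 0.015 = $31.12
SDI: $2,074.74 × 0.01 = $20.75
Social Security (OASDI): $2,074.74 × 0.04 = $82.99
Parking deduction: $123.33
Total deductions = $2.07 + $31.12 + $20.75 + $82.99 + $123.33 = $260.26
Net pay = $2,074.74 − $260.26 = $1,814.48

$1,814.48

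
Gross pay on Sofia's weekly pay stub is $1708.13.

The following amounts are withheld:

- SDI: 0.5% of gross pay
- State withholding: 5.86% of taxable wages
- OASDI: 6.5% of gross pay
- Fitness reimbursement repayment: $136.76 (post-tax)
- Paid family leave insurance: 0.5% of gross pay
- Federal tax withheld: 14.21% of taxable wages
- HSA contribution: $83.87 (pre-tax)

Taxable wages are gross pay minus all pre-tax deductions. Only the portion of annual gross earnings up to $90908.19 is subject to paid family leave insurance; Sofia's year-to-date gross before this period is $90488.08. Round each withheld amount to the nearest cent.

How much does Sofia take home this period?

HSA contribution: $83.87
Taxable wages = $1708.13 − $83.87 = $1624.26
Federal tax withheld: $1624.26 × 0.1421 = $230.81
State withholding: $1624.26 × 0.0586 = $95.18
SDI: $1708.13 × 0.005 = $8.54
OASDI: $1708.13 × 0.065 = $111.03
Paid family leave insurance: only $90908.19 − $90488.08 = $420.11 of this check is subject → $420.11 × 0.005 = $2.10
Fitness reimbursement repayment: $136.76
Total deductions = $83.87 + $230.81 + $95.18 + $8.54 + $111.03 + $2.10 + $136.76 = $668.29
Net pay = $1708.13 − $668.29 = $1039.84

$1039.84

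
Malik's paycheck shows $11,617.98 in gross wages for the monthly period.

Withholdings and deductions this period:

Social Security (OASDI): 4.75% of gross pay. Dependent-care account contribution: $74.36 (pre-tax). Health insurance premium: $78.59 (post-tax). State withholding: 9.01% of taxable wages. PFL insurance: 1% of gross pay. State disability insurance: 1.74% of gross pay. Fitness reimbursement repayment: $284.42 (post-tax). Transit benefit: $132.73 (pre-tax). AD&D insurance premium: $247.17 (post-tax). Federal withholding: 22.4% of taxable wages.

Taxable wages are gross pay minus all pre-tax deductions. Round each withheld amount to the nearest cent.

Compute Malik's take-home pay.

$6,346.37

Dependent-care account contribution: $74.36
Transit benefit: $132.73
Pre-tax total = $74.36 + $132.73 = $207.09
Taxable wages = $11,617.98 − $207.09 = $11,410.89
Federal withholding: $11,410.89 × 0.224 = $2,556.04
State withholding: $11,410.89 × 0.0901 = $1,028.12
Social Security (OASDI): $11,617.98 × 0.0475 = $551.85
State disability insurance: $11,617.98 × 0.0174 = $202.15
PFL insurance: $11,617.98 × 0.01 = $116.18
Fitness reimbursement repayment: $284.42
Health insurance premium: $78.59
AD&D insurance premium: $247.17
Total deductions = $74.36 + $132.73 + $2,556.04 + $1,028.12 + $551.85 + $202.15 + $116.18 + $284.42 + $78.59 + $247.17 = $5,271.61
Net pay = $11,617.98 − $5,271.61 = $6,346.37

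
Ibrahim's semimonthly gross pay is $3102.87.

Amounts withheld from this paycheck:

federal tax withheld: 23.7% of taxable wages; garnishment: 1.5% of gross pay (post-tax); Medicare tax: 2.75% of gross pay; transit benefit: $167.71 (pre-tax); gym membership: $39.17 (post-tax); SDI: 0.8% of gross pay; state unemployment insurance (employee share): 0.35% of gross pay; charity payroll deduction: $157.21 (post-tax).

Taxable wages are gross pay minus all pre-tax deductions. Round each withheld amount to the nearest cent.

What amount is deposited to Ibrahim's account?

$1875.60

Transit benefit: $167.71
Taxable wages = $3102.87 − $167.71 = $2935.16
Federal tax withheld: $2935.16 × 0.237 = $695.63
Medicare tax: $3102.87 × 0.0275 = $85.33
SDI: $3102.87 × 0.008 = $24.82
State unemployment insurance (employee share): $3102.87 × 0.0035 = $10.86
Charity payroll deduction: $157.21
Gym membership: $39.17
Garnishment: $3102.87 × 0.015 = $46.54
Total deductions = $167.71 + $695.63 + $85.33 + $24.82 + $10.86 + $157.21 + $39.17 + $46.54 = $1227.27
Net pay = $3102.87 − $1227.27 = $1875.60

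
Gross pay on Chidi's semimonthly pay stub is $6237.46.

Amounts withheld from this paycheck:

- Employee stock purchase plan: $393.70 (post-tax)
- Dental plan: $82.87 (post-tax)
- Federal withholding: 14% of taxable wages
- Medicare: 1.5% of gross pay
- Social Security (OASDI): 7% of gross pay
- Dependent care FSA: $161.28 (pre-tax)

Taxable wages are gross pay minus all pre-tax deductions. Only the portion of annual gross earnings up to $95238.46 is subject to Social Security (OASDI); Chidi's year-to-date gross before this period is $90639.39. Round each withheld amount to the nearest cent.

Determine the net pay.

Dependent care FSA: $161.28
Taxable wages = $6237.46 − $161.28 = $6076.18
Federal withholding: $6076.18 × 0.14 = $850.67
Social Security (OASDI): only $95238.46 − $90639.39 = $4599.07 of this check is subject → $4599.07 × 0.07 = $321.93
Medicare: $6237.46 × 0.015 = $93.56
Dental plan: $82.87
Employee stock purchase plan: $393.70
Total deductions = $161.28 + $850.67 + $321.93 + $93.56 + $82.87 + $393.70 = $1904.01
Net pay = $6237.46 − $1904.01 = $4333.45

$4333.45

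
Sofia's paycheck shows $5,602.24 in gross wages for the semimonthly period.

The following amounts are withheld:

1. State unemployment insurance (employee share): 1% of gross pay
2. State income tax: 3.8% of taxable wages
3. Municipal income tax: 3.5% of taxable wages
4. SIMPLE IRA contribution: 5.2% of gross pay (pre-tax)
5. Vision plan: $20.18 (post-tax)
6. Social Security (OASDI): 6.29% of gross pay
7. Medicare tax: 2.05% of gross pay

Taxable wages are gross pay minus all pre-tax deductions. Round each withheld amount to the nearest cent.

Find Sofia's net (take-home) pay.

$4,379.80

SIMPLE IRA contribution: $5,602.24 × 0.052 = $291.32
Taxable wages = $5,602.24 − $291.32 = $5,310.92
State income tax: $5,310.92 × 0.038 = $201.81
Municipal income tax: $5,310.92 × 0.035 = $185.88
State unemployment insurance (employee share): $5,602.24 × 0.01 = $56.02
Medicare tax: $5,602.24 × 0.0205 = $114.85
Social Security (OASDI): $5,602.24 × 0.0629 = $352.38
Vision plan: $20.18
Total deductions = $291.32 + $201.81 + $185.88 + $56.02 + $114.85 + $352.38 + $20.18 = $1,222.44
Net pay = $5,602.24 − $1,222.44 = $4,379.80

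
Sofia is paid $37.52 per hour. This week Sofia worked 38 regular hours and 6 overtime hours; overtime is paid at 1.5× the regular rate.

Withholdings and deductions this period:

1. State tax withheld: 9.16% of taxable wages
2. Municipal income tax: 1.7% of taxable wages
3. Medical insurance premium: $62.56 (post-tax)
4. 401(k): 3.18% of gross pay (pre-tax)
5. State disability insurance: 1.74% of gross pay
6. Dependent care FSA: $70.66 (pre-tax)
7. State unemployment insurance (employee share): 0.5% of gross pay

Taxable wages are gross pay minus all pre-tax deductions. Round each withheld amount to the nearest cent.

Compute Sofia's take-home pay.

$1,356.90

Regular pay: 38 × $37.52 = $1,425.76
Overtime pay: 6 × $37.52 × 1.5 = $337.68
Gross pay = $1,425.76 + $337.68 = $1,763.44
401(k): $1,763.44 × 0.0318 = $56.08
Dependent care FSA: $70.66
Pre-tax total = $56.08 + $70.66 = $126.74
Taxable wages = $1,763.44 − $126.74 = $1,636.70
State tax withheld: $1,636.70 × 0.0916 = $149.92
Municipal income tax: $1,636.70 × 0.017 = $27.82
State disability insurance: $1,763.44 × 0.0174 = $30.68
State unemployment insurance (employee share): $1,763.44 × 0.005 = $8.82
Medical insurance premium: $62.56
Total deductions = $56.08 + $70.66 + $149.92 + $27.82 + $30.68 + $8.82 + $62.56 = $406.54
Net pay = $1,763.44 − $406.54 = $1,356.90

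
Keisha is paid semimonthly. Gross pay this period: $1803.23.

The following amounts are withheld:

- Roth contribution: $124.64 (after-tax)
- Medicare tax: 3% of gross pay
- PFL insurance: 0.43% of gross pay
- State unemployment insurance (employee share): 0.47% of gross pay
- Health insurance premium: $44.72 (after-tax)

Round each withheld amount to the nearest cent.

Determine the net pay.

$1563.54

PFL insurance: $1803.23 × 0.0043 = $7.75
State unemployment insurance (employee share): $1803.23 × 0.0047 = $8.48
Medicare tax: $1803.23 × 0.03 = $54.10
Health insurance premium: $44.72
Roth contribution: $124.64
Total deductions = $7.75 + $8.48 + $54.10 + $44.72 + $124.64 = $239.69
Net pay = $1803.23 − $239.69 = $1563.54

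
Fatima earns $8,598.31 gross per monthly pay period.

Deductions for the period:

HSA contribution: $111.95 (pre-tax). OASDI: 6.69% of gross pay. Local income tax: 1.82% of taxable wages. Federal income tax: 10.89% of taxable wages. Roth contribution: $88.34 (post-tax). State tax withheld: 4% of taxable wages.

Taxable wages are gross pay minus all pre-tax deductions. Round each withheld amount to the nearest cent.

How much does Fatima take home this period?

$6,404.73

HSA contribution: $111.95
Taxable wages = $8,598.31 − $111.95 = $8,486.36
Local income tax: $8,486.36 × 0.0182 = $154.45
Federal income tax: $8,486.36 × 0.1089 = $924.16
State tax withheld: $8,486.36 × 0.04 = $339.45
OASDI: $8,598.31 × 0.0669 = $575.23
Roth contribution: $88.34
Total deductions = $111.95 + $154.45 + $924.16 + $339.45 + $575.23 + $88.34 = $2,193.58
Net pay = $8,598.31 − $2,193.58 = $6,404.73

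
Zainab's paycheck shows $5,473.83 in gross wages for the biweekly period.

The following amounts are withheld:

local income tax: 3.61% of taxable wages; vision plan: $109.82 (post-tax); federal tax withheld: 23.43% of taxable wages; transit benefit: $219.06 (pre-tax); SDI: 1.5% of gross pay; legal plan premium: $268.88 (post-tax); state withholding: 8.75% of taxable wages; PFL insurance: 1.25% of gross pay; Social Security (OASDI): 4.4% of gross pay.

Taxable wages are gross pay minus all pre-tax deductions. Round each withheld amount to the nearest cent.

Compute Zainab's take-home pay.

Transit benefit: $219.06
Taxable wages = $5,473.83 − $219.06 = $5,254.77
Local income tax: $5,254.77 × 0.0361 = $189.70
Federal tax withheld: $5,254.77 × 0.2343 = $1,231.19
State withholding: $5,254.77 × 0.0875 = $459.79
Social Security (OASDI): $5,473.83 × 0.044 = $240.85
PFL insurance: $5,473.83 × 0.0125 = $68.42
SDI: $5,473.83 × 0.015 = $82.11
Legal plan premium: $268.88
Vision plan: $109.82
Total deductions = $219.06 + $189.70 + $1,231.19 + $459.79 + $240.85 + $68.42 + $82.11 + $268.88 + $109.82 = $2,869.82
Net pay = $5,473.83 − $2,869.82 = $2,604.01

$2,604.01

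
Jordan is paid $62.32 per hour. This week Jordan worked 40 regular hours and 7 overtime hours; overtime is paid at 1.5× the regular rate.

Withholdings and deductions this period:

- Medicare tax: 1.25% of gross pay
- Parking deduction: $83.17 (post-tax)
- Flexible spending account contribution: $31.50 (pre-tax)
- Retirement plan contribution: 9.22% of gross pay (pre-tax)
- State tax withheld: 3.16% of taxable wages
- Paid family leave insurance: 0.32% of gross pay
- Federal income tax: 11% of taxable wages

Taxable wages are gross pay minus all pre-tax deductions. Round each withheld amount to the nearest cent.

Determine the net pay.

Regular pay: 40 × $62.32 = $2,492.80
Overtime pay: 7 × $62.32 × 1.5 = $654.36
Gross pay = $2,492.80 + $654.36 = $3,147.16
Flexible spending account contribution: $31.50
Retirement plan contribution: $3,147.16 × 0.0922 = $290.17
Pre-tax total = $31.50 + $290.17 = $321.67
Taxable wages = $3,147.16 − $321.67 = $2,825.49
State tax withheld: $2,825.49 × 0.0316 = $89.29
Federal income tax: $2,825.49 × 0.11 = $310.80
Paid family leave insurance: $3,147.16 × 0.0032 = $10.07
Medicare tax: $3,147.16 × 0.0125 = $39.34
Parking deduction: $83.17
Total deductions = $31.50 + $290.17 + $89.29 + $310.80 + $10.07 + $39.34 + $83.17 = $854.34
Net pay = $3,147.16 − $854.34 = $2,292.82

$2,292.82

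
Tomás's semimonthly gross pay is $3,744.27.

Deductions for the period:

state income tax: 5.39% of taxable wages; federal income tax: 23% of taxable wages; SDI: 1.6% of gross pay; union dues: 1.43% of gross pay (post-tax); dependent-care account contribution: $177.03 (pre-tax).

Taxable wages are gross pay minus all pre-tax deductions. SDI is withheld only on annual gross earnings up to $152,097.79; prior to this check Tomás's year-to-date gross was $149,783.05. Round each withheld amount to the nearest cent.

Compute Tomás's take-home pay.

Dependent-care account contribution: $177.03
Taxable wages = $3,744.27 − $177.03 = $3,567.24
State income tax: $3,567.24 × 0.0539 = $192.27
Federal income tax: $3,567.24 × 0.23 = $820.47
SDI: only $152,097.79 − $149,783.05 = $2,314.74 of this check is subject → $2,314.74 × 0.016 = $37.04
Union dues: $3,744.27 × 0.0143 = $53.54
Total deductions = $177.03 + $192.27 + $820.47 + $37.04 + $53.54 = $1,280.35
Net pay = $3,744.27 − $1,280.35 = $2,463.92

$2,463.92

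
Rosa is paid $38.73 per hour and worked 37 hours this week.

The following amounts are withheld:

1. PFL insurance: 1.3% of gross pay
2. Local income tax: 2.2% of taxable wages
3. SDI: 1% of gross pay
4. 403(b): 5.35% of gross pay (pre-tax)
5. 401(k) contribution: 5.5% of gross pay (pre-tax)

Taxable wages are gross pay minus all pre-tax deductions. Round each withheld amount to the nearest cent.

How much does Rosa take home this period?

Gross pay: 37 × $38.73 = $1,433.01
401(k) contribution: $1,433.01 × 0.055 = $78.82
403(b): $1,433.01 × 0.0535 = $76.67
Pre-tax total = $78.82 + $76.67 = $155.49
Taxable wages = $1,433.01 − $155.49 = $1,277.52
Local income tax: $1,277.52 × 0.022 = $28.11
PFL insurance: $1,433.01 × 0.013 = $18.63
SDI: $1,433.01 × 0.01 = $14.33
Total deductions = $78.82 + $76.67 + $28.11 + $18.63 + $14.33 = $216.56
Net pay = $1,433.01 − $216.56 = $1,216.45

$1,216.45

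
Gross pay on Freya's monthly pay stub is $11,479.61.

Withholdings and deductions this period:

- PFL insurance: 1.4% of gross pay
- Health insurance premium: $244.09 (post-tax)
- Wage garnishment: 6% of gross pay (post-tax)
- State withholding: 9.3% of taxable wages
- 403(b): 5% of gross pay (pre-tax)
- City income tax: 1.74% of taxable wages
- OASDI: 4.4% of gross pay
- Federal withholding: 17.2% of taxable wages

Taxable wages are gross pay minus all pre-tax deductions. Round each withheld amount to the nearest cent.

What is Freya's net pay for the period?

$6,227.20

403(b): $11,479.61 × 0.05 = $573.98
Taxable wages = $11,479.61 − $573.98 = $10,905.63
City income tax: $10,905.63 × 0.0174 = $189.76
State withholding: $10,905.63 × 0.093 = $1,014.22
Federal withholding: $10,905.63 × 0.172 = $1,875.77
OASDI: $11,479.61 × 0.044 = $505.10
PFL insurance: $11,479.61 × 0.014 = $160.71
Health insurance premium: $244.09
Wage garnishment: $11,479.61 × 0.06 = $688.78
Total deductions = $573.98 + $189.76 + $1,014.22 + $1,875.77 + $505.10 + $160.71 + $244.09 + $688.78 = $5,252.41
Net pay = $11,479.61 − $5,252.41 = $6,227.20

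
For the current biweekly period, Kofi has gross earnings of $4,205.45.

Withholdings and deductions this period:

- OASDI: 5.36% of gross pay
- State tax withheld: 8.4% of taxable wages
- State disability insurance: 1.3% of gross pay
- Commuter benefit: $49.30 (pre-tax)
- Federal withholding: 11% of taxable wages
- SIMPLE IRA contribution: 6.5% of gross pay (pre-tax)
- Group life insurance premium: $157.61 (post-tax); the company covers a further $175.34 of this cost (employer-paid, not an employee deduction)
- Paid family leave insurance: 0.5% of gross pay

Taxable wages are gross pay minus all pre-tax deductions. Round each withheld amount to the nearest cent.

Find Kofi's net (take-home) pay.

$2,670.81

Commuter benefit: $49.30
SIMPLE IRA contribution: $4,205.45 × 0.065 = $273.35
Pre-tax total = $49.30 + $273.35 = $322.65
Taxable wages = $4,205.45 − $322.65 = $3,882.80
Federal withholding: $3,882.80 × 0.11 = $427.11
State tax withheld: $3,882.80 × 0.084 = $326.16
State disability insurance: $4,205.45 × 0.013 = $54.67
OASDI: $4,205.45 × 0.0536 = $225.41
Paid family leave insurance: $4,205.45 × 0.005 = $21.03
Group life insurance premium: $157.61
(Employer's $175.34 toward group life insurance premium is not withheld from the employee.)
Total deductions = $49.30 + $273.35 + $427.11 + $326.16 + $54.67 + $225.41 + $21.03 + $157.61 = $1,534.64
Net pay = $4,205.45 − $1,534.64 = $2,670.81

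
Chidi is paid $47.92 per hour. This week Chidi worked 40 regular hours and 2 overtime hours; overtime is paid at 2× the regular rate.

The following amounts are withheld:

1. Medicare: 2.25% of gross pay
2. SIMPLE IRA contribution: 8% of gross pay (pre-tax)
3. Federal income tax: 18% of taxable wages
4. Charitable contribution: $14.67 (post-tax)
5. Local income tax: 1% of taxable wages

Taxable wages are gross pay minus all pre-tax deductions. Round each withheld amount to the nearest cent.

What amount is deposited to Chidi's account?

Regular pay: 40 × $47.92 = $1,916.80
Overtime pay: 2 × $47.92 × 2 = $191.68
Gross pay = $1,916.80 + $191.68 = $2,108.48
SIMPLE IRA contribution: $2,108.48 × 0.08 = $168.68
Taxable wages = $2,108.48 − $168.68 = $1,939.80
Local income tax: $1,939.80 × 0.01 = $19.40
Federal income tax: $1,939.80 × 0.18 = $349.16
Medicare: $2,108.48 × 0.0225 = $47.44
Charitable contribution: $14.67
Total deductions = $168.68 + $19.40 + $349.16 + $47.44 + $14.67 = $599.35
Net pay = $2,108.48 − $599.35 = $1,509.13

$1,509.13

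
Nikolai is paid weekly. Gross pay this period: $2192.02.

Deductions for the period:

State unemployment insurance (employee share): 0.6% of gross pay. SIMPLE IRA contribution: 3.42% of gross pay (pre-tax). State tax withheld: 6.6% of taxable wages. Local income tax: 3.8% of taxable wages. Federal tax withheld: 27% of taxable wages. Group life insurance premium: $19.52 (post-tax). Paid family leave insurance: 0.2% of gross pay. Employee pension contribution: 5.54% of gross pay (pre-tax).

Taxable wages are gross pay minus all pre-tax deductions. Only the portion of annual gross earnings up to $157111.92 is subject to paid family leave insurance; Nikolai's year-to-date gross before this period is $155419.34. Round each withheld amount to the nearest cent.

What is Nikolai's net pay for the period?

Employee pension contribution: $2192.02 × 0.0554 = $121.44
SIMPLE IRA contribution: $2192.02 × 0.0342 = $74.97
Pre-tax total = $121.44 + $74.97 = $196.41
Taxable wages = $2192.02 − $196.41 = $1995.61
Federal tax withheld: $1995.61 × 0.27 = $538.81
State tax withheld: $1995.61 × 0.066 = $131.71
Local income tax: $1995.61 × 0.038 = $75.83
State unemployment insurance (employee share): $2192.02 × 0.006 = $13.15
Paid family leave insurance: only $157111.92 − $155419.34 = $1692.58 of this check is subject → $1692.58 × 0.002 = $3.39
Group life insurance premium: $19.52
Total deductions = $121.44 + $74.97 + $538.81 + $131.71 + $75.83 + $13.15 + $3.39 + $19.52 = $978.82
Net pay = $2192.02 − $978.82 = $1213.20

$1213.20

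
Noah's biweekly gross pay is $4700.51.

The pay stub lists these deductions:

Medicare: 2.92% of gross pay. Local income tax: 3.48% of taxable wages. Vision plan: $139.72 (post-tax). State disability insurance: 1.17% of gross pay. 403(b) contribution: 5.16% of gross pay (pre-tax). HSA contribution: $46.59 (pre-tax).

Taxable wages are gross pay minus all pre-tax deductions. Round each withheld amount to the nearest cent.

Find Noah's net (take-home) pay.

$3925.88

HSA contribution: $46.59
403(b) contribution: $4700.51 × 0.0516 = $242.55
Pre-tax total = $46.59 + $242.55 = $289.14
Taxable wages = $4700.51 − $289.14 = $4411.37
Local income tax: $4411.37 × 0.0348 = $153.52
State disability insurance: $4700.51 × 0.0117 = $55.00
Medicare: $4700.51 × 0.0292 = $137.25
Vision plan: $139.72
Total deductions = $46.59 + $242.55 + $153.52 + $55.00 + $137.25 + $139.72 = $774.63
Net pay = $4700.51 − $774.63 = $3925.88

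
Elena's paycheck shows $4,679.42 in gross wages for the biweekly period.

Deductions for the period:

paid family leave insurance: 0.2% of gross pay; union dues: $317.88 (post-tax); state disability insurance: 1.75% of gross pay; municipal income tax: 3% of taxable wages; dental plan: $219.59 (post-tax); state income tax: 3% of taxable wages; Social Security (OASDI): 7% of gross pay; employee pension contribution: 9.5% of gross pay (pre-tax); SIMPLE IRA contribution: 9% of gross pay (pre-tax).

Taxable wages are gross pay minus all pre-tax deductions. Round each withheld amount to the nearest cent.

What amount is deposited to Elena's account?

SIMPLE IRA contribution: $4,679.42 × 0.09 = $421.15
Employee pension contribution: $4,679.42 × 0.095 = $444.54
Pre-tax total = $421.15 + $444.54 = $865.69
Taxable wages = $4,679.42 − $865.69 = $3,813.73
Municipal income tax: $3,813.73 × 0.03 = $114.41
State income tax: $3,813.73 × 0.03 = $114.41
Paid family leave insurance: $4,679.42 × 0.002 = $9.36
State disability insurance: $4,679.42 × 0.0175 = $81.89
Social Security (OASDI): $4,679.42 × 0.07 = $327.56
Union dues: $317.88
Dental plan: $219.59
Total deductions = $421.15 + $444.54 + $114.41 + $114.41 + $9.36 + $81.89 + $327.56 + $317.88 + $219.59 = $2,050.79
Net pay = $4,679.42 − $2,050.79 = $2,628.63

$2,628.63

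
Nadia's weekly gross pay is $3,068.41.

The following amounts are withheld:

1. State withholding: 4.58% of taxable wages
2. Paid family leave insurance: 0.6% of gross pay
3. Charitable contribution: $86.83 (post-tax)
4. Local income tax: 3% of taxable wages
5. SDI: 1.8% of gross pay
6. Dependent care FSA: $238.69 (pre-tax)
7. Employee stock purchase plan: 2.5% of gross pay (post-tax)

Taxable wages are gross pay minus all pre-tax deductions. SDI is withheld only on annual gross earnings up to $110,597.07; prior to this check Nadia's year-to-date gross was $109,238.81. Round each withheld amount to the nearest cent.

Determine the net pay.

Dependent care FSA: $238.69
Taxable wages = $3,068.41 − $238.69 = $2,829.72
State withholding: $2,829.72 × 0.0458 = $129.60
Local income tax: $2,829.72 × 0.03 = $84.89
Paid family leave insurance: $3,068.41 × 0.006 = $18.41
SDI: only $110,597.07 − $109,238.81 = $1,358.26 of this check is subject → $1,358.26 × 0.018 = $24.45
Employee stock purchase plan: $3,068.41 × 0.025 = $76.71
Charitable contribution: $86.83
Total deductions = $238.69 + $129.60 + $84.89 + $18.41 + $24.45 + $76.71 + $86.83 = $659.58
Net pay = $3,068.41 − $659.58 = $2,408.83

$2,408.83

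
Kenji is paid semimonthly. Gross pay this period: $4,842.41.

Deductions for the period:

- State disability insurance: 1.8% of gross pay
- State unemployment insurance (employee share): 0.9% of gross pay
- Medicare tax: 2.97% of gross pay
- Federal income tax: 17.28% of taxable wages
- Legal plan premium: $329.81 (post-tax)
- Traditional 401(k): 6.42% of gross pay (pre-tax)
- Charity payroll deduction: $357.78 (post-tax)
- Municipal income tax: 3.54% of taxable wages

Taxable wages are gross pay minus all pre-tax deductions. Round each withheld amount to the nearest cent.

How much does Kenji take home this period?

Traditional 401(k): $4,842.41 × 0.0642 = $310.88
Taxable wages = $4,842.41 − $310.88 = $4,531.53
Municipal income tax: $4,531.53 × 0.0354 = $160.42
Federal income tax: $4,531.53 × 0.1728 = $783.05
State disability insurance: $4,842.41 × 0.018 = $87.16
State unemployment insurance (employee share): $4,842.41 × 0.009 = $43.58
Medicare tax: $4,842.41 × 0.0297 = $143.82
Charity payroll deduction: $357.78
Legal plan premium: $329.81
Total deductions = $310.88 + $160.42 + $783.05 + $87.16 + $43.58 + $143.82 + $357.78 + $329.81 = $2,216.50
Net pay = $4,842.41 − $2,216.50 = $2,625.91

$2,625.91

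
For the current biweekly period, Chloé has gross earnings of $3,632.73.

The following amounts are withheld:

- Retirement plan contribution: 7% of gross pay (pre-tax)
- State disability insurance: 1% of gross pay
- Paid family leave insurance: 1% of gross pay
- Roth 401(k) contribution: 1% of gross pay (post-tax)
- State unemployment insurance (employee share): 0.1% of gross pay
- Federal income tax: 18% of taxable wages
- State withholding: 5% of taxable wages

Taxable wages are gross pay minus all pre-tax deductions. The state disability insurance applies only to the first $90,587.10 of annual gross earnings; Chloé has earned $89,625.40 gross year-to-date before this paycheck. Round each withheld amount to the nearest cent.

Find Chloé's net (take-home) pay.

$2,515.49

Retirement plan contribution: $3,632.73 × 0.07 = $254.29
Taxable wages = $3,632.73 − $254.29 = $3,378.44
Federal income tax: $3,378.44 × 0.18 = $608.12
State withholding: $3,378.44 × 0.05 = $168.92
Paid family leave insurance: $3,632.73 × 0.01 = $36.33
State disability insurance: only $90,587.10 − $89,625.40 = $961.70 of this check is subject → $961.70 × 0.01 = $9.62
State unemployment insurance (employee share): $3,632.73 × 0.001 = $3.63
Roth 401(k) contribution: $3,632.73 × 0.01 = $36.33
Total deductions = $254.29 + $608.12 + $168.92 + $36.33 + $9.62 + $3.63 + $36.33 = $1,117.24
Net pay = $3,632.73 − $1,117.24 = $2,515.49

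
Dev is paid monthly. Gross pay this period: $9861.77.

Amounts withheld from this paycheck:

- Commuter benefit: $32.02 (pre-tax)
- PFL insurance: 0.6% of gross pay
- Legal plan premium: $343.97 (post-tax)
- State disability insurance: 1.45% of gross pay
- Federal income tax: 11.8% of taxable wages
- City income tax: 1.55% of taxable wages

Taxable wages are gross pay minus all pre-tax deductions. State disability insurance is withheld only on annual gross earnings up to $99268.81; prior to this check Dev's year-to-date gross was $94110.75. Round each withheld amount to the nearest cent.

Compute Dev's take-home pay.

Commuter benefit: $32.02
Taxable wages = $9861.77 − $32.02 = $9829.75
City income tax: $9829.75 × 0.0155 = $152.36
Federal income tax: $9829.75 × 0.118 = $1159.91
State disability insurance: only $99268.81 − $94110.75 = $5158.06 of this check is subject → $5158.06 × 0.0145 = $74.79
PFL insurance: $9861.77 × 0.006 = $59.17
Legal plan premium: $343.97
Total deductions = $32.02 + $152.36 + $1159.91 + $74.79 + $59.17 + $343.97 = $1822.22
Net pay = $9861.77 − $1822.22 = $8039.55

$8039.55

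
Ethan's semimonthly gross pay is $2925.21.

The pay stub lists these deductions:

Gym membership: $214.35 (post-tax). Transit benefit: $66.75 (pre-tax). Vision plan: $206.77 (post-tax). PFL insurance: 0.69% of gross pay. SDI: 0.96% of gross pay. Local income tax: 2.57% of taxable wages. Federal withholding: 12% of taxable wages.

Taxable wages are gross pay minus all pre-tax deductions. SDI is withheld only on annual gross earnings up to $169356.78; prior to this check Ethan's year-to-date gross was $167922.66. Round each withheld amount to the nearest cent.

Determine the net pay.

$1986.91

Transit benefit: $66.75
Taxable wages = $2925.21 − $66.75 = $2858.46
Local income tax: $2858.46 × 0.0257 = $73.46
Federal withholding: $2858.46 × 0.12 = $343.02
SDI: only $169356.78 − $167922.66 = $1434.12 of this check is subject → $1434.12 × 0.0096 = $13.77
PFL insurance: $2925.21 × 0.0069 = $20.18
Vision plan: $206.77
Gym membership: $214.35
Total deductions = $66.75 + $73.46 + $343.02 + $13.77 + $20.18 + $206.77 + $214.35 = $938.30
Net pay = $2925.21 − $938.30 = $1986.91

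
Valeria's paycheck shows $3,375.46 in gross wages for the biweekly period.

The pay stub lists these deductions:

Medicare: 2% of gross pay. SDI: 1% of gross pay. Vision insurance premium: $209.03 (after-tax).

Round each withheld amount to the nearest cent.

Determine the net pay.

$3,065.17

SDI: $3,375.46 × 0.01 = $33.75
Medicare: $3,375.46 × 0.02 = $67.51
Vision insurance premium: $209.03
Total deductions = $33.75 + $67.51 + $209.03 = $310.29
Net pay = $3,375.46 − $310.29 = $3,065.17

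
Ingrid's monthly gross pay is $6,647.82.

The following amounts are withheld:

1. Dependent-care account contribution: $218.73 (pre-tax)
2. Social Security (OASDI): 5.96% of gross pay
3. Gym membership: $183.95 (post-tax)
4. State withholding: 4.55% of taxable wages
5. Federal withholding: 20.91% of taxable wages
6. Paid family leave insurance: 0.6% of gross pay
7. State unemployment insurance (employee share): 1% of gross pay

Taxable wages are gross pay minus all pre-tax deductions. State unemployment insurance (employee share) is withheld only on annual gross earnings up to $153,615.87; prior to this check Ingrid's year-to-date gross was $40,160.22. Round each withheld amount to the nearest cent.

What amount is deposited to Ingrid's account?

Dependent-care account contribution: $218.73
Taxable wages = $6,647.82 − $218.73 = $6,429.09
State withholding: $6,429.09 × 0.0455 = $292.52
Federal withholding: $6,429.09 × 0.2091 = $1,344.32
State unemployment insurance (employee share): cap not yet reached, full $6,647.82 is subject → $6,647.82 × 0.01 = $66.48
Paid family leave insurance: $6,647.82 × 0.006 = $39.89
Social Security (OASDI): $6,647.82 × 0.0596 = $396.21
Gym membership: $183.95
Total deductions = $218.73 + $292.52 + $1,344.32 + $66.48 + $39.89 + $396.21 + $183.95 = $2,542.10
Net pay = $6,647.82 − $2,542.10 = $4,105.72

$4,105.72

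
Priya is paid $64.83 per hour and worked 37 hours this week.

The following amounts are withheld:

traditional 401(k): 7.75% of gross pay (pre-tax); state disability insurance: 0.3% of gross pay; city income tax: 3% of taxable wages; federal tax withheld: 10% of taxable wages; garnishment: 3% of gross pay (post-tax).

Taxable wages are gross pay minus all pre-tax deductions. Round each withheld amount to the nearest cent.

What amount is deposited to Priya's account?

Gross pay: 37 × $64.83 = $2,398.71
Traditional 401(k): $2,398.71 × 0.0775 = $185.90
Taxable wages = $2,398.71 − $185.90 = $2,212.81
City income tax: $2,212.81 × 0.03 = $66.38
Federal tax withheld: $2,212.81 × 0.1 = $221.28
State disability insurance: $2,398.71 × 0.003 = $7.20
Garnishment: $2,398.71 × 0.03 = $71.96
Total deductions = $185.90 + $66.38 + $221.28 + $7.20 + $71.96 = $552.72
Net pay = $2,398.71 − $552.72 = $1,845.99

$1,845.99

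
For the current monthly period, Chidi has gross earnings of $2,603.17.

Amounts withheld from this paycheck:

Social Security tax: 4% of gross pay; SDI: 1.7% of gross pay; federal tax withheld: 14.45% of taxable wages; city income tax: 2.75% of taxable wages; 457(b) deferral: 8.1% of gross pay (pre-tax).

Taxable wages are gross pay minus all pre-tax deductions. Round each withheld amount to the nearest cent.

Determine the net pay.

457(b) deferral: $2,603.17 × 0.081 = $210.86
Taxable wages = $2,603.17 − $210.86 = $2,392.31
Federal tax withheld: $2,392.31 × 0.1445 = $345.69
City income tax: $2,392.31 × 0.0275 = $65.79
Social Security tax: $2,603.17 × 0.04 = $104.13
SDI: $2,603.17 × 0.017 = $44.25
Total deductions = $210.86 + $345.69 + $65.79 + $104.13 + $44.25 = $770.72
Net pay = $2,603.17 − $770.72 = $1,832.45

$1,832.45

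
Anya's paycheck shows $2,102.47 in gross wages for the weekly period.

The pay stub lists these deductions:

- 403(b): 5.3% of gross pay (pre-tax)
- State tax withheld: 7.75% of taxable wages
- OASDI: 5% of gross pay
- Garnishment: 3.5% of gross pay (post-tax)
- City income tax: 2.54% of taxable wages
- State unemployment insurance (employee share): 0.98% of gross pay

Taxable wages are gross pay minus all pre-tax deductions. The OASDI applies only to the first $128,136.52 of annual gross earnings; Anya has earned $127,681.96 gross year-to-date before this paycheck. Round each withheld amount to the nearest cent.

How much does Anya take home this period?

$1,669.24

403(b): $2,102.47 × 0.053 = $111.43
Taxable wages = $2,102.47 − $111.43 = $1,991.04
State tax withheld: $1,991.04 × 0.0775 = $154.31
City income tax: $1,991.04 × 0.0254 = $50.57
OASDI: only $128,136.52 − $127,681.96 = $454.56 of this check is subject → $454.56 × 0.05 = $22.73
State unemployment insurance (employee share): $2,102.47 × 0.0098 = $20.60
Garnishment: $2,102.47 × 0.035 = $73.59
Total deductions = $111.43 + $154.31 + $50.57 + $22.73 + $20.60 + $73.59 = $433.23
Net pay = $2,102.47 − $433.23 = $1,669.24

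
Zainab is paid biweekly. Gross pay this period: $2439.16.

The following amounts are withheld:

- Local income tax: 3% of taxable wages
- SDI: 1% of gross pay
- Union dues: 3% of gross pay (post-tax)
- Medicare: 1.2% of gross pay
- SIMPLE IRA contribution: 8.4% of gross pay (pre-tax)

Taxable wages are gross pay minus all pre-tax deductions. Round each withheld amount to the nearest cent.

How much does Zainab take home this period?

$2040.41

SIMPLE IRA contribution: $2439.16 × 0.084 = $204.89
Taxable wages = $2439.16 − $204.89 = $2234.27
Local income tax: $2234.27 × 0.03 = $67.03
Medicare: $2439.16 × 0.012 = $29.27
SDI: $2439.16 × 0.01 = $24.39
Union dues: $2439.16 × 0.03 = $73.17
Total deductions = $204.89 + $67.03 + $29.27 + $24.39 + $73.17 = $398.75
Net pay = $2439.16 − $398.75 = $2040.41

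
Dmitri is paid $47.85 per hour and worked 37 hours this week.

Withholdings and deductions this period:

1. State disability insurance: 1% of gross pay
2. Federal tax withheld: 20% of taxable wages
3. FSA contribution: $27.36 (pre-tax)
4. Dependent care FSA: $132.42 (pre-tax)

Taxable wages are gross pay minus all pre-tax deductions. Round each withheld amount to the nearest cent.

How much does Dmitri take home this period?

$1,270.84

Gross pay: 37 × $47.85 = $1,770.45
Dependent care FSA: $132.42
FSA contribution: $27.36
Pre-tax total = $132.42 + $27.36 = $159.78
Taxable wages = $1,770.45 − $159.78 = $1,610.67
Federal tax withheld: $1,610.67 × 0.2 = $322.13
State disability insurance: $1,770.45 × 0.01 = $17.70
Total deductions = $132.42 + $27.36 + $322.13 + $17.70 = $499.61
Net pay = $1,770.45 − $499.61 = $1,270.84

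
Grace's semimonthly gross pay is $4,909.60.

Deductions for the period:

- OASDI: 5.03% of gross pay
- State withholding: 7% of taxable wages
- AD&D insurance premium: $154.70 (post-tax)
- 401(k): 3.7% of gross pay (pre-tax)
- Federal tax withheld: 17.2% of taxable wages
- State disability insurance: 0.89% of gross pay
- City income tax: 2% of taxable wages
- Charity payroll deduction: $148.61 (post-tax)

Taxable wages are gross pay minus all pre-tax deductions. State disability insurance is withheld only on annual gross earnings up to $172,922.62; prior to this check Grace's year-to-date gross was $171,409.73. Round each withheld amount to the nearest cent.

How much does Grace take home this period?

$2,925.49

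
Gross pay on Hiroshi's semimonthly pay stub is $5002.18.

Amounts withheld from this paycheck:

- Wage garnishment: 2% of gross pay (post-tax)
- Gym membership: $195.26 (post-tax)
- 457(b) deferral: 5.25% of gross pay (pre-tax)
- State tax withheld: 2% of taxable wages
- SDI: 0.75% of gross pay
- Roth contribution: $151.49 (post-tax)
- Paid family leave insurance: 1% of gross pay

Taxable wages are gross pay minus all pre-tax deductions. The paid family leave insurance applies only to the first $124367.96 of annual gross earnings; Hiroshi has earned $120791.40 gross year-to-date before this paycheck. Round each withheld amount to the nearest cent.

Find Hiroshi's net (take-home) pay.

457(b) deferral: $5002.18 × 0.0525 = $262.61
Taxable wages = $5002.18 − $262.61 = $4739.57
State tax withheld: $4739.57 × 0.02 = $94.79
Paid family leave insurance: only $124367.96 − $120791.40 = $3576.56 of this check is subject → $3576.56 × 0.01 = $35.77
SDI: $5002.18 × 0.0075 = $37.52
Wage garnishment: $5002.18 × 0.02 = $100.04
Roth contribution: $151.49
Gym membership: $195.26
Total deductions = $262.61 + $94.79 + $35.77 + $37.52 + $100.04 + $151.49 + $195.26 = $877.48
Net pay = $5002.18 − $877.48 = $4124.70

$4124.70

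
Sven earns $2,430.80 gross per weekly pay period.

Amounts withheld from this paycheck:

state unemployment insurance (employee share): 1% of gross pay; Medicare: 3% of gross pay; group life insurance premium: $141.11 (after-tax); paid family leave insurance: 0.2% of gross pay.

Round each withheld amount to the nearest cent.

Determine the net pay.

Medicare: $2,430.80 × 0.03 = $72.92
State unemployment insurance (employee share): $2,430.80 × 0.01 = $24.31
Paid family leave insurance: $2,430.80 × 0.002 = $4.86
Group life insurance premium: $141.11
Total deductions = $72.92 + $24.31 + $4.86 + $141.11 = $243.20
Net pay = $2,430.80 − $243.20 = $2,187.60

$2,187.60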